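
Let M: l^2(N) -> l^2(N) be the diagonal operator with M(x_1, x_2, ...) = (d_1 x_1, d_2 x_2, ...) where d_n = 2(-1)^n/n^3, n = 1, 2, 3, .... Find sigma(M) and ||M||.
sigma(M) = {2(-1)^n/n^3 : n ≥ 1} ∪ {0}; ||M|| = 2

A bounded diagonal operator on l^2 with diagonal entries d_n has spectrum equal to the closure of {d_n : n ≥ 1}: every d_n is an eigenvalue (with eigenvector e_n), so {d_n} ⊂ sigma(M); the spectrum is closed, so its closure is too; and for lambda not in the closure, (M - lambda I) has bounded inverse (the diagonal entries 1/(d_n - lambda) are bounded). For our sequence d_n = 2(-1)^n/n^3, n = 1, 2, 3, ...:
  - {d_n} = {2(-1)^n/n^3 : n ≥ 1}; the only limit point is 0
  - closure = {2(-1)^n/n^3 : n ≥ 1} ∪ {0}
For the norm: a diagonal operator has ||M|| = sup_n |d_n|. Here |d_n| = 2/n^3 is decreasing, so sup_n |d_n| = |d_1| = 2. So ||M|| = 2.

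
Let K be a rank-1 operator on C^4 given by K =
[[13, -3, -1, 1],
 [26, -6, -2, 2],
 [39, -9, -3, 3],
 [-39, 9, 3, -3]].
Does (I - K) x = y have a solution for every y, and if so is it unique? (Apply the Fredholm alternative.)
(I - K) is singular (det(I - K) = 0, i.e. 1 ∈ sigma(K)). (I - K) x = y is solvable iff y ⊥ ker((I - K)^*) = span{(13, -3, -1, 1)}, i.e. iff 13y_1 - 3y_2 - y_3 + y_4 = 0. When solvable, the solutions are x = y + c·(1, 2, 3, -3), c arbitrary (ker(I - K) = span{(1, 2, 3, -3)}, dimension 1).

K has rank 1, so it is an outer product K = u v^T: every row of K is a multiple of one row vector. Reading off the entries, u = (1, 2, 3, -3) and v = (13, -3, -1, 1) (row i of K equals u_i·v^T). A rank-one matrix u v^T satisfies K u = u (v·u) and kills the (3)-dimensional subspace v^⊥, so its characteristic polynomial is lambda^3 (lambda - v·u) with v·u = tr K = 1. Hence the eigenvalues of I - K are 1 (multiplicity 3) and 1 - (1) = 0, so det(I - K) = 0. (Direct check: I - K =
[[-12, 3, 1, -1],
 [-26, 7, 2, -2],
 [-39, 9, 4, -3],
 [39, -9, -3, 4]]
has determinant 0.) So 1 is an eigenvalue of K and (I - K) is not invertible. The finite-dimensional Fredholm alternative says: either (I - K) is invertible, or ker(I - K) ≠ {0} and then range(I - K) = ker((I - K)^*)^⊥, with dim ker(I - K) = dim ker((I - K)^*). We are in the second case, so we need both kernels. Kernel of I - K: (I - K) u = u - u (v·u) = u - u = 0, so ker(I - K) = span{u} = span{(1, 2, 3, -3)} (it is exactly 1-dimensional because rank(I - K) = 3). Kernel of the adjoint: K is real, so (I - K)^* = I - K^T = I - v u^T, and (I - v u^T) v = v - v (u·v) = 0; hence ker((I - K)^*) = span{v} = span{(13, -3, -1, 1)}. Therefore (I - K) x = y is solvable iff <y, v> = 0, i.e. iff 13y_1 - 3y_2 - y_3 + y_4 = 0. When this holds, K y = u (v·y) = 0, so (I - K) y = y and x = y is a particular solution; the full solution set is the line x = y + c·u = y + c·(1, 2, 3, -3), c ∈ C.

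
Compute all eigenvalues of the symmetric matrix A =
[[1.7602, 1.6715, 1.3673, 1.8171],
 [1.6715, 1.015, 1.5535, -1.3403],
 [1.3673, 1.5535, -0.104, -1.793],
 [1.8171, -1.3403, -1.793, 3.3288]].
sigma(A) ≈ {-2, -1, 4, 5}

A is real symmetric, so its spectrum consists of real eigenvalues. Expanding the characteristic polynomial of the displayed matrix gives
  det(λ I - A) = p(λ) = λ^4 + (-6)λ^3 + (-5)λ^2 + (42)λ + (40).
Solving p(λ) = 0 yields eigenvalues ≈ -2, -1, 4, 5. (A is shown rounded to 4 decimals, so these recover the underlying integer eigenvalues to within that precision.)
Verification: the trace of A = 6 equals the sum of eigenvalues 6, and det(A) ≈ 39.9998 matches the eigenvalue product 40.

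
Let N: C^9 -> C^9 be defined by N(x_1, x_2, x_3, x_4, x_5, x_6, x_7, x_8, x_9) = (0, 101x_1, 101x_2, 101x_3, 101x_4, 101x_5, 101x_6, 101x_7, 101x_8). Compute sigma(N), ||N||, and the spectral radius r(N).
sigma(N) = {0}; ||N|| = 101; r(N) = 0. (N is nilpotent with N^9 = 0.)

On C^9, N is a strictly lower-triangular matrix with 101 on the subdiagonal and zeros elsewhere, so its characteristic polynomial is lambda^9 and every eigenvalue is 0: sigma(N) = {0}. For the operator norm, N e_i = 101e_{i+1} for i = 1, ..., 8 and N e_9 = 0, so the singular values of N are 101 (with multiplicity 8) and 0; hence ||N|| = 101. The spectral radius r(N) = max|lambda| = 0. Note ||N|| > r(N) — characteristic of non-normal nilpotent operators. Indeed N^9 = 0.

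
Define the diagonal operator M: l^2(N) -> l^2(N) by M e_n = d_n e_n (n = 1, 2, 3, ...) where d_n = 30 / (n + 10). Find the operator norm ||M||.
||M|| = 30/11 (attained at n = 1)

For M diagonal, ||M|| = sup_n |d_n| = sup_n 30/(n + 10). This is positive and strictly decreasing in n, so the supremum is attained at n = 1: d_1 = 30/(1 + 10) = 30/11. Hence ||M|| = 30/11.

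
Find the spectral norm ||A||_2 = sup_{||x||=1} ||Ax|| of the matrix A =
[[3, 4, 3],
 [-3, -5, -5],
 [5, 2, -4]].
||A||_2 ≈ 9.7229 (= sqrt(largest eigenvalue of A^T A))

||A||_2 = sigma_max(A) = sqrt(lambda_max(A^T A)). Form the symmetric matrix M = A^T A =
[[43, 37, 4],
 [37, 45, 29],
 [4, 29, 50]].
Its characteristic polynomial (trace, sum of principal 2x2 minors, determinant of M give the coefficients) is
  p(λ) = det(λ I - M) = λ^3 - 138λ^2 + 4109λ - 1.
No integer candidate from the rational root theorem (±divisors of 1) is a root, so the roots are irrational. The cubic discriminant is Δ = 44032856089 > 0, so there are three distinct real roots. p(0) = -1 and p(1) = 3971 have opposite signs, so a root lies in (0, 1); Newton's method refines it to λ ≈ 0.0002. p(43) = 1031 and p(44) = -1189 have opposite signs, so a root lies in (43, 44); Newton's method refines it to λ ≈ 43.4653. p(94) = -2539 and p(95) = 2279 have opposite signs, so a root lies in (94, 95); Newton's method refines it to λ ≈ 94.5345. Check (Vieta): the three roots sum to 138, matching tr M = 138.
So the eigenvalues of A^T A are ≈ 0.0002, 43.4653, 94.5345 (all ≥ 0, as they must be for A^T A). The largest is λ_max ≈ 94.5345, hence ||A||_2 = sqrt(λ_max) ≈ 9.7229.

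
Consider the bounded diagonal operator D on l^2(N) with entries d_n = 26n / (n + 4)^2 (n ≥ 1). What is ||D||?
||D|| = 13/8 (attained at n = 4)

For D diagonal, ||D|| = sup_n |d_n|. Treat f(x) = 26x / (x + 4)^2 for real x > 0. By the quotient rule, f'(x) = 26(4 - x)/(x + 4)^3, which is positive for x < 4 and negative for x > 4. So f has a unique maximum at x = 4, and since 4 is a positive integer, the supremum over n ≥ 1 is attained at n = 4: d_4 = 26·4/(4 + 4)^2 = 26·4/64 = 13/8. Hence ||D|| = 13/8.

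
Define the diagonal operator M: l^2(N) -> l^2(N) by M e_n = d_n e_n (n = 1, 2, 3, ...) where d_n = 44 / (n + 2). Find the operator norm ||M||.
||M|| = 44/3 (attained at n = 1)

For M diagonal, ||M|| = sup_n |d_n| = sup_n 44/(n + 2). This is positive and strictly decreasing in n, so the supremum is attained at n = 1: d_1 = 44/(1 + 2) = 44/3. Hence ||M|| = 44/3.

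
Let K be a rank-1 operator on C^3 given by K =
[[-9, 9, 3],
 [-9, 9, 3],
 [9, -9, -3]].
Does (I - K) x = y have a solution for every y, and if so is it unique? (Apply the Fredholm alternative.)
(I - K) is invertible (det(I - K) = 4 ≠ 0), so for every y in C^3 the equation (I - K) x = y has a unique solution.

K has rank 1, so it is an outer product K = u v^T: every row of K is a multiple of one row vector. Reading off the entries, u = (-3, -3, 3) and v = (3, -3, -1) (row i of K equals u_i·v^T). A rank-one matrix u v^T satisfies K u = u (v·u) and kills the (2)-dimensional subspace v^⊥, so its characteristic polynomial is lambda^2 (lambda - v·u) with v·u = tr K = -3. Hence the eigenvalues of I - K are 1 (multiplicity 2) and 1 - (-3) = 4, so det(I - K) = 4. (Direct check: I - K =
[[10, -9, -3],
 [9, -8, -3],
 [-9, 9, 4]]
has determinant 4.) The finite-dimensional Fredholm alternative says: either (I - K) is invertible, or ker(I - K) ≠ {0} and then range(I - K) = ker((I - K)^*)^⊥, with dim ker(I - K) = dim ker((I - K)^*). Since det(I - K) ≠ 0, 1 is not an eigenvalue of K and ker(I - K) = {0}, so we are in the first case: for every y there is a unique x = (I - K)^(-1) y. Explicitly, by the Sherman–Morrison formula, (I - u v^T)^(-1) = I + u v^T/(1 - v·u), i.e. (I - K)^(-1) = I + K/(4).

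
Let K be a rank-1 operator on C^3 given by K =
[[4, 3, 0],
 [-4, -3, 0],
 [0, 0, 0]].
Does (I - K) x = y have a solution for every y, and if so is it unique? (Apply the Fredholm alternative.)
(I - K) is singular (det(I - K) = 0, i.e. 1 ∈ sigma(K)). (I - K) x = y is solvable iff y ⊥ ker((I - K)^*) = span{(4, 3, 0)}, i.e. iff 4y_1 + 3y_2 = 0. When solvable, the solutions are x = y + c·(1, -1, 0), c arbitrary (ker(I - K) = span{(1, -1, 0)}, dimension 1).

K has rank 1, so it is an outer product K = u v^T: every row of K is a multiple of one row vector. Reading off the entries, u = (1, -1, 0) and v = (4, 3, 0) (row i of K equals u_i·v^T). A rank-one matrix u v^T satisfies K u = u (v·u) and kills the (2)-dimensional subspace v^⊥, so its characteristic polynomial is lambda^2 (lambda - v·u) with v·u = tr K = 1. Hence the eigenvalues of I - K are 1 (multiplicity 2) and 1 - (1) = 0, so det(I - K) = 0. (Direct check: I - K =
[[-3, -3, 0],
 [4, 4, 0],
 [0, 0, 1]]
has determinant 0.) So 1 is an eigenvalue of K and (I - K) is not invertible. The finite-dimensional Fredholm alternative says: either (I - K) is invertible, or ker(I - K) ≠ {0} and then range(I - K) = ker((I - K)^*)^⊥, with dim ker(I - K) = dim ker((I - K)^*). We are in the second case, so we need both kernels. Kernel of I - K: (I - K) u = u - u (v·u) = u - u = 0, so ker(I - K) = span{u} = span{(1, -1, 0)} (it is exactly 1-dimensional because rank(I - K) = 2). Kernel of the adjoint: K is real, so (I - K)^* = I - K^T = I - v u^T, and (I - v u^T) v = v - v (u·v) = 0; hence ker((I - K)^*) = span{v} = span{(4, 3, 0)}. Therefore (I - K) x = y is solvable iff <y, v> = 0, i.e. iff 4y_1 + 3y_2 = 0. When this holds, K y = u (v·y) = 0, so (I - K) y = y and x = y is a particular solution; the full solution set is the line x = y + c·u = y + c·(1, -1, 0), c ∈ C.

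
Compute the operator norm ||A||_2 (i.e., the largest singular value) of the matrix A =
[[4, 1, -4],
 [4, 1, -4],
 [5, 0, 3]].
||A||_2 = sqrt((100 + sqrt(1536))/2) ≈ 8.3424 (= sqrt(largest eigenvalue of A^T A))

||A||_2 = sigma_max(A) = sqrt(lambda_max(A^T A)). Form the symmetric matrix M = A^T A =
[[57, 8, -17],
 [8, 2, -8],
 [-17, -8, 41]].
Its characteristic polynomial (trace, sum of principal 2x2 minors, determinant of M give the coefficients) is
  p(λ) = det(λ I - M) = λ^3 - 100λ^2 + 2116λ.
The constant term is 0, so λ = 0 is a root. Dividing out λ leaves p(λ) = λ(λ^2 - 100λ + 2116). For λ^2 - 100λ + 2116 the discriminant is 1536. It is nonnegative but not a perfect square, so the roots are real and irrational: λ = (100 ± sqrt(1536))/2 ≈ 69.5959, 30.4041.
So the eigenvalues of A^T A are ≈ 0, 30.4041, 69.5959 (all ≥ 0, as they must be for A^T A). The largest is λ_max = (100 + sqrt(1536))/2 ≈ 69.5959, hence ||A||_2 = sqrt(λ_max) = sqrt((100 + sqrt(1536))/2) ≈ 8.3424.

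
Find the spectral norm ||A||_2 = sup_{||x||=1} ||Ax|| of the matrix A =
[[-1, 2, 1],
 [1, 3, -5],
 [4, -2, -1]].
||A||_2 ≈ 5.979 (= sqrt(largest eigenvalue of A^T A))

||A||_2 = sigma_max(A) = sqrt(lambda_max(A^T A)). Form the symmetric matrix M = A^T A =
[[18, -7, -10],
 [-7, 17, -11],
 [-10, -11, 27]].
Its characteristic polynomial (trace, sum of principal 2x2 minors, determinant of M give the coefficients) is
  p(λ) = det(λ I - M) = λ^3 - 62λ^2 + 981λ - 1521.
No integer candidate from the rational root theorem (±divisors of 1521) is a root, so the roots are irrational. The cubic discriminant is Δ = 75745377 > 0, so there are three distinct real roots. p(1) = -601 and p(2) = 201 have opposite signs, so a root lies in (1, 2); Newton's method refines it to λ ≈ 1.7355. p(24) = 135 and p(25) = -121 have opposite signs, so a root lies in (24, 25); Newton's method refines it to λ ≈ 24.5161. p(35) = -261 and p(36) = 99 have opposite signs, so a root lies in (35, 36); Newton's method refines it to λ ≈ 35.7484. Check (Vieta): the three roots sum to 62, matching tr M = 62.
So the eigenvalues of A^T A are ≈ 1.7355, 24.5161, 35.7484 (all ≥ 0, as they must be for A^T A). The largest is λ_max ≈ 35.7484, hence ||A||_2 = sqrt(λ_max) ≈ 5.979.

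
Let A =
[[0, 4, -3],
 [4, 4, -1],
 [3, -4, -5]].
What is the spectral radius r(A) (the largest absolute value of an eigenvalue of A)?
r(A) ≈ 6.8175

The eigenvalues of A are the roots of its characteristic polynomial. With M = A (coefficients from the trace, the sum of principal 2x2 minors, and det A):
  p(λ) = det(λ I - M) = λ^3 + λ^2 - 31λ - 152.
No integer candidate from the rational root theorem (±divisors of 152) is a root, so the roots are irrational. The cubic discriminant is Δ = -418259 < 0, so there is one real root and a complex-conjugate pair. p(6) = -86 and p(7) = 23 have opposite signs, so a root lies in (6, 7); Newton's method refines it to λ ≈ 6.8175. Dividing out (λ - (6.8175)) leaves approximately λ^2 + 7.8175λ + 22.2956. For λ^2 + 7.8175λ + 22.2956 the discriminant is -28.0693. It is negative, so the remaining roots are the complex-conjugate pair λ ≈ -3.9087 ± 2.649i. Their product equals the constant term, so |λ|^2 ≈ 22.2956 and |λ| ≈ 4.7218.
Thus the eigenvalues (to 4 decimals) are 6.8175 (modulus 6.8175); -3.9087 ± 2.649i (modulus 4.7218). The spectral radius is the largest modulus: r(A) ≈ 6.8175. (Cross-check: r(A) ≤ ||A||_2 ≈ 7.0754; equality holds whenever A is normal, though it can also hold for some non-normal A.)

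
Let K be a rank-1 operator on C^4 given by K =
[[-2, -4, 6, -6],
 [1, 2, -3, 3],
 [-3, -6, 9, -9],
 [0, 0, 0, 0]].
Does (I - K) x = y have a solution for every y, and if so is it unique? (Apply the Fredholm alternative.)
(I - K) is invertible (det(I - K) = -8 ≠ 0), so for every y in C^4 the equation (I - K) x = y has a unique solution.

K has rank 1, so it is an outer product K = u v^T: every row of K is a multiple of one row vector. Reading off the entries, u = (2, -1, 3, 0) and v = (-1, -2, 3, -3) (row i of K equals u_i·v^T). A rank-one matrix u v^T satisfies K u = u (v·u) and kills the (3)-dimensional subspace v^⊥, so its characteristic polynomial is lambda^3 (lambda - v·u) with v·u = tr K = 9. Hence the eigenvalues of I - K are 1 (multiplicity 3) and 1 - (9) = -8, so det(I - K) = -8. (Direct check: I - K =
[[3, 4, -6, 6],
 [-1, -1, 3, -3],
 [3, 6, -8, 9],
 [0, 0, 0, 1]]
has determinant -8.) The finite-dimensional Fredholm alternative says: either (I - K) is invertible, or ker(I - K) ≠ {0} and then range(I - K) = ker((I - K)^*)^⊥, with dim ker(I - K) = dim ker((I - K)^*). Since det(I - K) ≠ 0, 1 is not an eigenvalue of K and ker(I - K) = {0}, so we are in the first case: for every y there is a unique x = (I - K)^(-1) y. Explicitly, by the Sherman–Morrison formula, (I - u v^T)^(-1) = I + u v^T/(1 - v·u), i.e. (I - K)^(-1) = I + K/(-8).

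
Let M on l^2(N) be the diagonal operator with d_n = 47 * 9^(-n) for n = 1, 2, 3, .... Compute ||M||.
||M|| = 47/9 (attained at n = 1)

For M diagonal, ||M|| = sup_n |d_n|. The sequence d_n = 47 * 9^(-n) is positive and strictly decreasing (ratio 9^(-1) < 1), so the supremum is d_1 = 47/9. Hence ||M|| = 47/9.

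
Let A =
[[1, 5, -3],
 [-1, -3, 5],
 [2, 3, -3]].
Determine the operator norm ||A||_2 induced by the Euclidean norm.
||A||_2 = sqrt((88 + sqrt(7344))/2) ≈ 9.3193 (= sqrt(largest eigenvalue of A^T A))

||A||_2 = sigma_max(A) = sqrt(lambda_max(A^T A)). Form the symmetric matrix M = A^T A =
[[6, 14, -14],
 [14, 43, -39],
 [-14, -39, 43]].
Its characteristic polynomial (trace, sum of principal 2x2 minors, determinant of M give the coefficients) is
  p(λ) = det(λ I - M) = λ^3 - 92λ^2 + 452λ - 400.
By the rational root theorem any rational root is an integer divisor of 400. Testing λ = 4: p(4) = 64 - 1472 + 1808 - 400 = 0, so λ = 4 is a root. Dividing out (λ - 4) leaves p(λ) = (λ - 4)(λ^2 - 88λ + 100). For λ^2 - 88λ + 100 the discriminant is 7344. It is nonnegative but not a perfect square, so the roots are real and irrational: λ = (88 ± sqrt(7344))/2 ≈ 86.8486, 1.1514.
So the eigenvalues of A^T A are ≈ 1.1514, 4, 86.8486 (all ≥ 0, as they must be for A^T A). The largest is λ_max = (88 + sqrt(7344))/2 ≈ 86.8486, hence ||A||_2 = sqrt(λ_max) = sqrt((88 + sqrt(7344))/2) ≈ 9.3193.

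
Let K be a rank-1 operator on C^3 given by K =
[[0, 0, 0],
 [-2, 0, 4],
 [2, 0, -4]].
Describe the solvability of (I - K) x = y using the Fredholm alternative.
(I - K) is invertible (det(I - K) = 5 ≠ 0), so for every y in C^3 the equation (I - K) x = y has a unique solution.

K has rank 1, so it is an outer product K = u v^T: every row of K is a multiple of one row vector. Reading off the entries, u = (0, 2, -2) and v = (-1, 0, 2) (row i of K equals u_i·v^T). A rank-one matrix u v^T satisfies K u = u (v·u) and kills the (2)-dimensional subspace v^⊥, so its characteristic polynomial is lambda^2 (lambda - v·u) with v·u = tr K = -4. Hence the eigenvalues of I - K are 1 (multiplicity 2) and 1 - (-4) = 5, so det(I - K) = 5. (Direct check: I - K =
[[1, 0, 0],
 [2, 1, -4],
 [-2, 0, 5]]
has determinant 5.) The finite-dimensional Fredholm alternative says: either (I - K) is invertible, or ker(I - K) ≠ {0} and then range(I - K) = ker((I - K)^*)^⊥, with dim ker(I - K) = dim ker((I - K)^*). Since det(I - K) ≠ 0, 1 is not an eigenvalue of K and ker(I - K) = {0}, so we are in the first case: for every y there is a unique x = (I - K)^(-1) y. Explicitly, by the Sherman–Morrison formula, (I - u v^T)^(-1) = I + u v^T/(1 - v·u), i.e. (I - K)^(-1) = I + K/(5).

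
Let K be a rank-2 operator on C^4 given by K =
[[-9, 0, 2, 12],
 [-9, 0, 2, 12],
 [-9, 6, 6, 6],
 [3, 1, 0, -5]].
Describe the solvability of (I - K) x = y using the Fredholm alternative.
(I - K) is invertible (det(I - K) = -72 ≠ 0), so for every y in C^4 the equation (I - K) x = y has a unique solution.

K has rank 2 and factors as K = U V^T = u1 v1^T + u2 v2^T with u1 = (-3, -3, -3, 1), v1 = (3, -2, -2, -2), u2 = (2, 2, 0, -1), v2 = (0, -3, -2, 3) (multiplying out reproduces the displayed K). The nonzero eigenvalues of U V^T coincide with those of the 2 x 2 matrix G = V^T U = [[v1·u1, v1·u2], [v2·u1, v2·u2]] = [[1, 4], [18, -9]], and by the Sylvester determinant identity det(I_4 - U V^T) = det(I_2 - V^T U) = det([[0, -4], [-18, 10]]) = (0)(10) - (-4)(-18) = -72. (Direct check: I - K =
[[10, 0, -2, -12],
 [9, 1, -2, -12],
 [9, -6, -5, -6],
 [-3, -1, 0, 6]]
has determinant -72.) The finite-dimensional Fredholm alternative says: either (I - K) is invertible, or ker(I - K) ≠ {0} and then range(I - K) = ker((I - K)^*)^⊥, with dim ker(I - K) = dim ker((I - K)^*). Since det(I - K) ≠ 0, 1 is not an eigenvalue of K and ker(I - K) = {0}, so we are in the first case: for every y there is a unique x = (I - K)^(-1) y. (Explicitly, by the Woodbury identity, (I - U V^T)^(-1) = I + U (I_2 - G)^(-1) V^T.)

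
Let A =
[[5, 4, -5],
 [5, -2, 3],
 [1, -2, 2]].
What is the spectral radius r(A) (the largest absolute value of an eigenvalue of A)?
r(A) ≈ 7.2219

The eigenvalues of A are the roots of its characteristic polynomial. With M = A (coefficients from the trace, the sum of principal 2x2 minors, and det A):
  p(λ) = det(λ I - M) = λ^3 - 5λ^2 - 13λ - 22.
No integer candidate from the rational root theorem (±divisors of 22) is a root, so the roots are irrational. The cubic discriminant is Δ = -36795 < 0, so there is one real root and a complex-conjugate pair. p(7) = -15 and p(8) = 66 have opposite signs, so a root lies in (7, 8); Newton's method refines it to λ ≈ 7.2219. Dividing out (λ - (7.2219)) leaves approximately λ^2 + 2.2219λ + 3.0463. For λ^2 + 2.2219λ + 3.0463 the discriminant is -7.2484. It is negative, so the remaining roots are the complex-conjugate pair λ ≈ -1.1109 ± 1.3461i. Their product equals the constant term, so |λ|^2 ≈ 3.0463 and |λ| ≈ 1.7454.
Thus the eigenvalues (to 4 decimals) are 7.2219 (modulus 7.2219); -1.1109 ± 1.3461i (modulus 1.7454). The spectral radius is the largest modulus: r(A) ≈ 7.2219. (Cross-check: r(A) ≤ ||A||_2 ≈ 8.2994; equality holds whenever A is normal, though it can also hold for some non-normal A.)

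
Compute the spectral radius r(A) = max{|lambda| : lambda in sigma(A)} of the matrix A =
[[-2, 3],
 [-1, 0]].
r(A) = sqrt(3) ≈ 1.7321

The eigenvalues of A are the roots of its characteristic polynomial. With M = A (coefficients from the trace and determinant):
  p(λ) = det(λ I - M) = λ^2 + 2λ + 3.
For λ^2 + 2λ + 3 the discriminant is -8. It is negative, so the roots are the complex-conjugate pair λ = -1 ± (sqrt(8)/2) i ≈ -1 ± 1.4142i. For a conjugate pair the product of the roots equals the constant term, so |λ|^2 = 3 and |λ| = sqrt(3) ≈ 1.7321.
Thus the eigenvalues (to 4 decimals) are -1 ± 1.4142i (modulus 1.7321). The spectral radius is the largest modulus: r(A) = sqrt(3) ≈ 1.7321. (Cross-check: r(A) ≤ ||A||_2 ≈ 3.6503; equality holds whenever A is normal, though it can also hold for some non-normal A.)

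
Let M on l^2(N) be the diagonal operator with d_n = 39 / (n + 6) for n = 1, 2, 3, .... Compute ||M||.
||M|| = 39/7 (attained at n = 1)

For M diagonal, ||M|| = sup_n |d_n| = sup_n 39/(n + 6). This is positive and strictly decreasing in n, so the supremum is attained at n = 1: d_1 = 39/(1 + 6) = 39/7. Hence ||M|| = 39/7.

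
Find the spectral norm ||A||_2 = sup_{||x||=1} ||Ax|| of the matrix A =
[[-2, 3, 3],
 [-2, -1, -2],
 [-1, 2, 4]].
||A||_2 ≈ 6.6272 (= sqrt(largest eigenvalue of A^T A))

||A||_2 = sigma_max(A) = sqrt(lambda_max(A^T A)). Form the symmetric matrix M = A^T A =
[[9, -6, -6],
 [-6, 14, 19],
 [-6, 19, 29]].
Its characteristic polynomial (trace, sum of principal 2x2 minors, determinant of M give the coefficients) is
  p(λ) = det(λ I - M) = λ^3 - 52λ^2 + 360λ - 225.
No integer candidate from the rational root theorem (±divisors of 225) is a root, so the roots are irrational. The cubic discriminant is Δ = 111716325 > 0, so there are three distinct real roots. p(0) = -225 and p(1) = 84 have opposite signs, so a root lies in (0, 1); Newton's method refines it to λ ≈ 0.6936. p(7) = 90 and p(8) = -161 have opposite signs, so a root lies in (7, 8); Newton's method refines it to λ ≈ 7.3865. p(43) = -1386 and p(44) = 127 have opposite signs, so a root lies in (43, 44); Newton's method refines it to λ ≈ 43.9199. Check (Vieta): the three roots sum to 52, matching tr M = 52.
So the eigenvalues of A^T A are ≈ 0.6936, 7.3865, 43.9199 (all ≥ 0, as they must be for A^T A). The largest is λ_max ≈ 43.9199, hence ||A||_2 = sqrt(λ_max) ≈ 6.6272.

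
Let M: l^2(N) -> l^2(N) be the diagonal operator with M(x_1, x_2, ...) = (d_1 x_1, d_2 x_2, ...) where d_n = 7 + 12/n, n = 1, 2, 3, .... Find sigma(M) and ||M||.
sigma(M) = {7 + 12/n : n ≥ 1} ∪ {7}; ||M|| = 19

A bounded diagonal operator on l^2 with diagonal entries d_n has spectrum equal to the closure of {d_n : n ≥ 1}: every d_n is an eigenvalue (with eigenvector e_n), so {d_n} ⊂ sigma(M); the spectrum is closed, so its closure is too; and for lambda not in the closure, (M - lambda I) has bounded inverse (the diagonal entries 1/(d_n - lambda) are bounded). For our sequence d_n = 7 + 12/n, n = 1, 2, 3, ...:
  - {d_n} = {7 + 12/n : n ≥ 1}; the only limit point is 7
  - closure = {7 + 12/n : n ≥ 1} ∪ {7}
For the norm: a diagonal operator has ||M|| = sup_n |d_n|. Here d_n = 7 + 12/n is positive and decreasing, so sup_n |d_n| = d_1 = 7 + 12 = 19. So ||M|| = 19.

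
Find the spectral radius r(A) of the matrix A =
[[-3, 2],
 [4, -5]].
r(A) = 7

The eigenvalues of A are the roots of its characteristic polynomial. With M = A (coefficients from the trace and determinant):
  p(λ) = det(λ I - M) = λ^2 + 8λ + 7.
For λ^2 + 8λ + 7 the discriminant is 36. It is a perfect square (6^2), so the roots are rational: λ = (-8 ± 6)/2 = -1, -7.
Thus the eigenvalues (to 4 decimals) are -1 (modulus 1); -7 (modulus 7). The spectral radius is the largest modulus: r(A) = 7. (Cross-check: r(A) ≤ ||A||_2 ≈ 7.2854; equality holds whenever A is normal, though it can also hold for some non-normal A.)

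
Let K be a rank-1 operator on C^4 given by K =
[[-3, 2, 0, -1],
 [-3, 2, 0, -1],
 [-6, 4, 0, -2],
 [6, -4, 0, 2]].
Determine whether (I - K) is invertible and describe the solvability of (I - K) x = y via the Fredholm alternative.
(I - K) is singular (det(I - K) = 0, i.e. 1 ∈ sigma(K)). (I - K) x = y is solvable iff y ⊥ ker((I - K)^*) = span{(-3, 2, 0, -1)}, i.e. iff -3y_1 + 2y_2 - y_4 = 0. When solvable, the solutions are x = y + c·(1, 1, 2, -2), c arbitrary (ker(I - K) = span{(1, 1, 2, -2)}, dimension 1).

K has rank 1, so it is an outer product K = u v^T: every row of K is a multiple of one row vector. Reading off the entries, u = (1, 1, 2, -2) and v = (-3, 2, 0, -1) (row i of K equals u_i·v^T). A rank-one matrix u v^T satisfies K u = u (v·u) and kills the (3)-dimensional subspace v^⊥, so its characteristic polynomial is lambda^3 (lambda - v·u) with v·u = tr K = 1. Hence the eigenvalues of I - K are 1 (multiplicity 3) and 1 - (1) = 0, so det(I - K) = 0. (Direct check: I - K =
[[4, -2, 0, 1],
 [3, -1, 0, 1],
 [6, -4, 1, 2],
 [-6, 4, 0, -1]]
has determinant 0.) So 1 is an eigenvalue of K and (I - K) is not invertible. The finite-dimensional Fredholm alternative says: either (I - K) is invertible, or ker(I - K) ≠ {0} and then range(I - K) = ker((I - K)^*)^⊥, with dim ker(I - K) = dim ker((I - K)^*). We are in the second case, so we need both kernels. Kernel of I - K: (I - K) u = u - u (v·u) = u - u = 0, so ker(I - K) = span{u} = span{(1, 1, 2, -2)} (it is exactly 1-dimensional because rank(I - K) = 3). Kernel of the adjoint: K is real, so (I - K)^* = I - K^T = I - v u^T, and (I - v u^T) v = v - v (u·v) = 0; hence ker((I - K)^*) = span{v} = span{(-3, 2, 0, -1)}. Therefore (I - K) x = y is solvable iff <y, v> = 0, i.e. iff -3y_1 + 2y_2 - y_4 = 0. When this holds, K y = u (v·y) = 0, so (I - K) y = y and x = y is a particular solution; the full solution set is the line x = y + c·u = y + c·(1, 1, 2, -2), c ∈ C.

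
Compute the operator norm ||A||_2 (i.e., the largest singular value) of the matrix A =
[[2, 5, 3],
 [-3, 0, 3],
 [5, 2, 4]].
||A||_2 ≈ 8.5844 (= sqrt(largest eigenvalue of A^T A))

||A||_2 = sigma_max(A) = sqrt(lambda_max(A^T A)). Form the symmetric matrix M = A^T A =
[[38, 20, 17],
 [20, 29, 23],
 [17, 23, 34]].
Its characteristic polynomial (trace, sum of principal 2x2 minors, determinant of M give the coefficients) is
  p(λ) = det(λ I - M) = λ^3 - 101λ^2 + 2162λ - 11025.
No integer candidate from the rational root theorem (±divisors of 11025) is a root, so the roots are irrational. The cubic discriminant is Δ = 1874898857 > 0, so there are three distinct real roots. p(7) = -497 and p(8) = 319 have opposite signs, so a root lies in (7, 8); Newton's method refines it to λ ≈ 7.5858. p(19) = 451 and p(20) = -185 have opposite signs, so a root lies in (19, 20); Newton's method refines it to λ ≈ 19.7224. p(73) = -2411 and p(74) = 1111 have opposite signs, so a root lies in (73, 74); Newton's method refines it to λ ≈ 73.6918. Check (Vieta): the three roots sum to 101, matching tr M = 101.
So the eigenvalues of A^T A are ≈ 7.5858, 19.7224, 73.6918 (all ≥ 0, as they must be for A^T A). The largest is λ_max ≈ 73.6918, hence ||A||_2 = sqrt(λ_max) ≈ 8.5844.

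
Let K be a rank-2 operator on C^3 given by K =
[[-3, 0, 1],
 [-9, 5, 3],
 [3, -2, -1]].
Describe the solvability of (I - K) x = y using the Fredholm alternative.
(I - K) is invertible (det(I - K) = -14 ≠ 0), so for every y in C^3 the equation (I - K) x = y has a unique solution.

K has rank 2 and factors as K = U V^T = u1 v1^T + u2 v2^T with u1 = (-2, -1, 0), v1 = (0, 1, 0), u2 = (1, 3, -1), v2 = (-3, 2, 1) (multiplying out reproduces the displayed K). The nonzero eigenvalues of U V^T coincide with those of the 2 x 2 matrix G = V^T U = [[v1·u1, v1·u2], [v2·u1, v2·u2]] = [[-1, 3], [4, 2]], and by the Sylvester determinant identity det(I_3 - U V^T) = det(I_2 - V^T U) = det([[2, -3], [-4, -1]]) = (2)(-1) - (-3)(-4) = -14. (Direct check: I - K =
[[4, 0, -1],
 [9, -4, -3],
 [-3, 2, 2]]
has determinant -14.) The finite-dimensional Fredholm alternative says: either (I - K) is invertible, or ker(I - K) ≠ {0} and then range(I - K) = ker((I - K)^*)^⊥, with dim ker(I - K) = dim ker((I - K)^*). Since det(I - K) ≠ 0, 1 is not an eigenvalue of K and ker(I - K) = {0}, so we are in the first case: for every y there is a unique x = (I - K)^(-1) y. (Explicitly, by the Woodbury identity, (I - U V^T)^(-1) = I + U (I_2 - G)^(-1) V^T.)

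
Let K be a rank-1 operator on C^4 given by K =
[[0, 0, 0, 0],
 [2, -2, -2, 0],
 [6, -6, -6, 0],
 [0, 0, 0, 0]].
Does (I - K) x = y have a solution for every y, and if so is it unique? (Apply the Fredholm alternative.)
(I - K) is invertible (det(I - K) = 9 ≠ 0), so for every y in C^4 the equation (I - K) x = y has a unique solution.

K has rank 1, so it is an outer product K = u v^T: every row of K is a multiple of one row vector. Reading off the entries, u = (0, 1, 3, 0) and v = (2, -2, -2, 0) (row i of K equals u_i·v^T). A rank-one matrix u v^T satisfies K u = u (v·u) and kills the (3)-dimensional subspace v^⊥, so its characteristic polynomial is lambda^3 (lambda - v·u) with v·u = tr K = -8. Hence the eigenvalues of I - K are 1 (multiplicity 3) and 1 - (-8) = 9, so det(I - K) = 9. (Direct check: I - K =
[[1, 0, 0, 0],
 [-2, 3, 2, 0],
 [-6, 6, 7, 0],
 [0, 0, 0, 1]]
has determinant 9.) The finite-dimensional Fredholm alternative says: either (I - K) is invertible, or ker(I - K) ≠ {0} and then range(I - K) = ker((I - K)^*)^⊥, with dim ker(I - K) = dim ker((I - K)^*). Since det(I - K) ≠ 0, 1 is not an eigenvalue of K and ker(I - K) = {0}, so we are in the first case: for every y there is a unique x = (I - K)^(-1) y. Explicitly, by the Sherman–Morrison formula, (I - u v^T)^(-1) = I + u v^T/(1 - v·u), i.e. (I - K)^(-1) = I + K/(9).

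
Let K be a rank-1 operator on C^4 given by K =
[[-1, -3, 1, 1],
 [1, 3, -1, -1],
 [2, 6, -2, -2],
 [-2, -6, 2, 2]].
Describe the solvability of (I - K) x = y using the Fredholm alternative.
(I - K) is invertible (det(I - K) = -1 ≠ 0), so for every y in C^4 the equation (I - K) x = y has a unique solution.

K has rank 1, so it is an outer product K = u v^T: every row of K is a multiple of one row vector. Reading off the entries, u = (-1, 1, 2, -2) and v = (1, 3, -1, -1) (row i of K equals u_i·v^T). A rank-one matrix u v^T satisfies K u = u (v·u) and kills the (3)-dimensional subspace v^⊥, so its characteristic polynomial is lambda^3 (lambda - v·u) with v·u = tr K = 2. Hence the eigenvalues of I - K are 1 (multiplicity 3) and 1 - (2) = -1, so det(I - K) = -1. (Direct check: I - K =
[[2, 3, -1, -1],
 [-1, -2, 1, 1],
 [-2, -6, 3, 2],
 [2, 6, -2, -1]]
has determinant -1.) The finite-dimensional Fredholm alternative says: either (I - K) is invertible, or ker(I - K) ≠ {0} and then range(I - K) = ker((I - K)^*)^⊥, with dim ker(I - K) = dim ker((I - K)^*). Since det(I - K) ≠ 0, 1 is not an eigenvalue of K and ker(I - K) = {0}, so we are in the first case: for every y there is a unique x = (I - K)^(-1) y. Explicitly, by the Sherman–Morrison formula, (I - u v^T)^(-1) = I + u v^T/(1 - v·u), i.e. (I - K)^(-1) = I - K.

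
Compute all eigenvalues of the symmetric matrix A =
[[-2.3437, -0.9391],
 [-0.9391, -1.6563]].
sigma(A) ≈ {-3, -1}

A is real symmetric, so its spectrum consists of real eigenvalues. Expanding the characteristic polynomial of the displayed matrix gives
  det(λ I - A) = p(λ) = λ^2 + (4)λ + (3).
Solving p(λ) = 0 yields eigenvalues ≈ -3, -1. (A is shown rounded to 4 decimals, so these recover the underlying integer eigenvalues to within that precision.)
Verification: the trace of A = -4 equals the sum of eigenvalues -4, and det(A) ≈ 3.0000 matches the eigenvalue product 3.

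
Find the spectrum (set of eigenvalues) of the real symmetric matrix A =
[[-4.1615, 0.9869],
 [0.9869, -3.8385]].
sigma(A) ≈ {-5, -3}

A is real symmetric, so its spectrum consists of real eigenvalues. Expanding the characteristic polynomial of the displayed matrix gives
  det(λ I - A) = p(λ) = λ^2 + (8)λ + (15).
Solving p(λ) = 0 yields eigenvalues ≈ -5, -3. (A is shown rounded to 4 decimals, so these recover the underlying integer eigenvalues to within that precision.)
Verification: the trace of A = -8 equals the sum of eigenvalues -8, and det(A) ≈ 14.9999 matches the eigenvalue product 15.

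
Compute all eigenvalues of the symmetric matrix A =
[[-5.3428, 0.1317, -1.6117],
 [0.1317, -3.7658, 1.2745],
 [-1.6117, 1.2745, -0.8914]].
sigma(A) ≈ {-6, -4, 0}

A is real symmetric, so its spectrum consists of real eigenvalues. Expanding the characteristic polynomial of the displayed matrix gives
  det(λ I - A) = p(λ) = λ^3 + (10)λ^2 + (24)λ + (0).
Solving p(λ) = 0 yields eigenvalues ≈ -6, -4, 0. (A is shown rounded to 4 decimals, so these recover the underlying integer eigenvalues to within that precision.)
Verification: the trace of A = -10 equals the sum of eigenvalues -10, and det(A) ≈ 0.0000 matches the eigenvalue product 0.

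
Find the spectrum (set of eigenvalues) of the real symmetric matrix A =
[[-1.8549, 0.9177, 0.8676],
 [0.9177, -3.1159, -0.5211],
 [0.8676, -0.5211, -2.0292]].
sigma(A) ≈ {-4, -2, -1}

A is real symmetric, so its spectrum consists of real eigenvalues. Expanding the characteristic polynomial of the displayed matrix gives
  det(λ I - A) = p(λ) = λ^3 + (7)λ^2 + (14)λ + (8).
Solving p(λ) = 0 yields eigenvalues ≈ -4, -2, -1. (A is shown rounded to 4 decimals, so these recover the underlying integer eigenvalues to within that precision.)
Verification: the trace of A = -7 equals the sum of eigenvalues -7, and det(A) ≈ -7.9999 matches the eigenvalue product -8.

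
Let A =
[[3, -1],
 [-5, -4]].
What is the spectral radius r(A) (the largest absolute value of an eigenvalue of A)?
r(A) = (1 + sqrt(69))/2 ≈ 4.6533

The eigenvalues of A are the roots of its characteristic polynomial. With M = A (coefficients from the trace and determinant):
  p(λ) = det(λ I - M) = λ^2 + λ - 17.
For λ^2 + λ - 17 the discriminant is 69. It is nonnegative but not a perfect square, so the roots are real and irrational: λ = (-1 ± sqrt(69))/2 ≈ 3.6533, -4.6533.
Thus the eigenvalues (to 4 decimals) are 3.6533 (modulus 3.6533); -4.6533 (modulus 4.6533). The spectral radius is the largest modulus: r(A) = (1 + sqrt(69))/2 ≈ 4.6533. (Cross-check: r(A) ≤ ||A||_2 ≈ 6.6713; equality holds whenever A is normal, though it can also hold for some non-normal A.)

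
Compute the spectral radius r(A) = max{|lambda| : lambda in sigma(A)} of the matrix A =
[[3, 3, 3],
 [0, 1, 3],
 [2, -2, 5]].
r(A) ≈ 6.534

The eigenvalues of A are the roots of its characteristic polynomial. With M = A (coefficients from the trace, the sum of principal 2x2 minors, and det A):
  p(λ) = det(λ I - M) = λ^3 - 9λ^2 + 23λ - 45.
No integer candidate from the rational root theorem (±divisors of 45) is a root, so the roots are irrational. The cubic discriminant is Δ = -24044 < 0, so there is one real root and a complex-conjugate pair. p(6) = -15 and p(7) = 18 have opposite signs, so a root lies in (6, 7); Newton's method refines it to λ ≈ 6.534. Dividing out (λ - (6.534)) leaves approximately λ^2 - 2.466λ + 6.8871. For λ^2 - 2.466λ + 6.8871 the discriminant is -21.467. It is negative, so the remaining roots are the complex-conjugate pair λ ≈ 1.233 ± 2.3166i. Their product equals the constant term, so |λ|^2 ≈ 6.8871 and |λ| ≈ 2.6243.
Thus the eigenvalues (to 4 decimals) are 6.534 (modulus 6.534); 1.233 ± 2.3166i (modulus 2.6243). The spectral radius is the largest modulus: r(A) ≈ 6.534. (Cross-check: r(A) ≤ ||A||_2 ≈ 7.254; equality holds whenever A is normal, though it can also hold for some non-normal A.)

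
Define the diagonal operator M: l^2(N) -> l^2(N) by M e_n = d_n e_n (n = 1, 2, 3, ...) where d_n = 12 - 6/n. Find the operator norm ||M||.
||M|| = 12

For a diagonal operator on l^2 with entries d_n, ||M|| = sup_n |d_n|. Here d_1 = 6, d_2 = 9, ..., and d_n = 12 - 6/n increases monotonically toward 12. All terms lie in [6, 12), so |d_n| = d_n and the supremum is the limit 12, which is not attained by any individual d_n. Hence ||M|| = 12.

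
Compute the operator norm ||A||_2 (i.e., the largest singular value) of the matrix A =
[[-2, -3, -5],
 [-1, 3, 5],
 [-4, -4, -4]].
||A||_2 ≈ 10.3838 (= sqrt(largest eigenvalue of A^T A))

||A||_2 = sigma_max(A) = sqrt(lambda_max(A^T A)). Form the symmetric matrix M = A^T A =
[[21, 19, 21],
 [19, 34, 46],
 [21, 46, 66]].
Its characteristic polynomial (trace, sum of principal 2x2 minors, determinant of M give the coefficients) is
  p(λ) = det(λ I - M) = λ^3 - 121λ^2 + 1426λ - 576.
No integer candidate from the rational root theorem (±divisors of 576) is a root, so the roots are irrational. The cubic discriminant is Δ = 15871497444 > 0, so there are three distinct real roots. p(0) = -576 and p(1) = 730 have opposite signs, so a root lies in (0, 1); Newton's method refines it to λ ≈ 0.4188. p(12) = 840 and p(13) = -290 have opposite signs, so a root lies in (12, 13); Newton's method refines it to λ ≈ 12.7569. p(107) = -8280 and p(108) = 1800 have opposite signs, so a root lies in (107, 108); Newton's method refines it to λ ≈ 107.8243. Check (Vieta): the three roots sum to 121, matching tr M = 121.
So the eigenvalues of A^T A are ≈ 0.4188, 12.7569, 107.8243 (all ≥ 0, as they must be for A^T A). The largest is λ_max ≈ 107.8243, hence ||A||_2 = sqrt(λ_max) ≈ 10.3838.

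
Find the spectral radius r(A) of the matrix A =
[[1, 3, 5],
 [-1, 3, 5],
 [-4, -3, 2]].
r(A) ≈ 6.6484

The eigenvalues of A are the roots of its characteristic polynomial. With M = A (coefficients from the trace, the sum of principal 2x2 minors, and det A):
  p(λ) = det(λ I - M) = λ^3 - 6λ^2 + 49λ - 42.
No integer candidate from the rational root theorem (±divisors of 42) is a root, so the roots are irrational. The cubic discriminant is Δ = -245812 < 0, so there is one real root and a complex-conjugate pair. p(0) = -42 and p(1) = 2 have opposite signs, so a root lies in (0, 1); Newton's method refines it to λ ≈ 0.9502. Dividing out (λ - (0.9502)) leaves approximately λ^2 - 5.0498λ + 44.2017. For λ^2 - 5.0498λ + 44.2017 the discriminant is -151.3063. It is negative, so the remaining roots are the complex-conjugate pair λ ≈ 2.5249 ± 6.1503i. Their product equals the constant term, so |λ|^2 ≈ 44.2017 and |λ| ≈ 6.6484.
Thus the eigenvalues (to 4 decimals) are 0.9502 (modulus 0.9502); 2.5249 ± 6.1503i (modulus 6.6484). The spectral radius is the largest modulus: r(A) ≈ 6.6484. (Cross-check: r(A) ≤ ||A||_2 ≈ 8.2494; equality holds whenever A is normal, though it can also hold for some non-normal A.)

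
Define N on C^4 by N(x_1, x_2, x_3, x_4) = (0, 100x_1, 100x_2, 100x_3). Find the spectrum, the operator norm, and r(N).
sigma(N) = {0}; ||N|| = 100; r(N) = 0. (N is nilpotent with N^4 = 0.)

On C^4, N is a strictly lower-triangular matrix with 100 on the subdiagonal and zeros elsewhere, so its characteristic polynomial is lambda^4 and every eigenvalue is 0: sigma(N) = {0}. For the operator norm, N e_i = 100e_{i+1} for i = 1, ..., 3 and N e_4 = 0, so the singular values of N are 100 (with multiplicity 3) and 0; hence ||N|| = 100. The spectral radius r(N) = max|lambda| = 0. Note ||N|| > r(N) — characteristic of non-normal nilpotent operators. Indeed N^4 = 0.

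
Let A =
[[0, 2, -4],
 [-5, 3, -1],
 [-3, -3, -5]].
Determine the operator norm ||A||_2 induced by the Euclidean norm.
||A||_2 ≈ 7.6427 (= sqrt(largest eigenvalue of A^T A))

||A||_2 = sigma_max(A) = sqrt(lambda_max(A^T A)). Form the symmetric matrix M = A^T A =
[[34, -6, 20],
 [-6, 22, 4],
 [20, 4, 42]].
Its characteristic polynomial (trace, sum of principal 2x2 minors, determinant of M give the coefficients) is
  p(λ) = det(λ I - M) = λ^3 - 98λ^2 + 2648λ - 19600.
No integer candidate from the rational root theorem (±divisors of 19600) is a root, so the roots are irrational. The cubic discriminant is Δ = 463477248 > 0, so there are three distinct real roots. p(12) = -208 and p(13) = 459 have opposite signs, so a root lies in (12, 13); Newton's method refines it to λ ≈ 12.293. p(27) = 137 and p(28) = -336 have opposite signs, so a root lies in (27, 28); Newton's method refines it to λ ≈ 27.2966. p(58) = -576 and p(59) = 873 have opposite signs, so a root lies in (58, 59); Newton's method refines it to λ ≈ 58.4104. Check (Vieta): the three roots sum to 98, matching tr M = 98.
So the eigenvalues of A^T A are ≈ 12.293, 27.2966, 58.4104 (all ≥ 0, as they must be for A^T A). The largest is λ_max ≈ 58.4104, hence ||A||_2 = sqrt(λ_max) ≈ 7.6427.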